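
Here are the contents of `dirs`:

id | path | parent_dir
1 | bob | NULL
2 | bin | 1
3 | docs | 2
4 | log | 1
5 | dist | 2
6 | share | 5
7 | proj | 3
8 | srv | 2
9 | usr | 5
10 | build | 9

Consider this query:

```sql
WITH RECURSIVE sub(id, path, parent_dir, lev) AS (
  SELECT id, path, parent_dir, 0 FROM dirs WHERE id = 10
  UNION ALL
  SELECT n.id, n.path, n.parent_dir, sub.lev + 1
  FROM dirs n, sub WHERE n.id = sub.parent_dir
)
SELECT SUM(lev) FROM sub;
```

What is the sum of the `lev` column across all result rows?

Base: id=10 (build), parent_dir=9, lev 0.
Iteration 1: join on id=9 -> usr (id 9, parent_dir=5, lev 1).
Iteration 2: join on id=5 -> dist (id 5, parent_dir=2, lev 2).
Iteration 3: join on id=2 -> bin (id 2, parent_dir=1, lev 3).
Iteration 4: join on id=1 -> bob (id 1, parent_dir=NULL, lev 4).
Iteration 5: parent_dir is NULL; no match; recursion stops.
SUM(lev) = 0 + 1 + 2 + 3 + 4 = 10.

10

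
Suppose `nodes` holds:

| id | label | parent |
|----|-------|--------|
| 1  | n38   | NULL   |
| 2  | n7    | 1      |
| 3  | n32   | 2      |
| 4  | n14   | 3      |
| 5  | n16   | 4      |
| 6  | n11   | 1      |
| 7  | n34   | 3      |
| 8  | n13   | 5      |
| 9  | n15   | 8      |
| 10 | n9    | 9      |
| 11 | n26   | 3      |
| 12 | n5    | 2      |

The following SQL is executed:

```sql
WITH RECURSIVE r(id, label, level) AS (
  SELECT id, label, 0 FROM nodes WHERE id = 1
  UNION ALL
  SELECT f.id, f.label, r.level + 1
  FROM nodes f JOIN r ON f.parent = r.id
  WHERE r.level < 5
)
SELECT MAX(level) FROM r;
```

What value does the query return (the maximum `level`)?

Base: id=1 (n38) at level 0.
Iteration 1: rows with parent in {1} -> n7 (id 2, level 1), n11 (id 6, level 1).
Iteration 2: rows with parent in {2,6} -> n32 (id 3, level 2), n5 (id 12, level 2).
Iteration 3: rows with parent in {3,12} -> n14 (id 4, level 3), n34 (id 7, level 3), n26 (id 11, level 3).
Iteration 4: rows with parent in {4,7,11} -> n16 (id 5, level 4).
Iteration 5: rows with parent in {5} -> n13 (id 8, level 5).
Iteration 6: level < 5 fails for all current rows; recursion stops.
level values: 0, 1, 1, 2, 2, 3, 3, 3, 4, 5; the maximum is 5.

5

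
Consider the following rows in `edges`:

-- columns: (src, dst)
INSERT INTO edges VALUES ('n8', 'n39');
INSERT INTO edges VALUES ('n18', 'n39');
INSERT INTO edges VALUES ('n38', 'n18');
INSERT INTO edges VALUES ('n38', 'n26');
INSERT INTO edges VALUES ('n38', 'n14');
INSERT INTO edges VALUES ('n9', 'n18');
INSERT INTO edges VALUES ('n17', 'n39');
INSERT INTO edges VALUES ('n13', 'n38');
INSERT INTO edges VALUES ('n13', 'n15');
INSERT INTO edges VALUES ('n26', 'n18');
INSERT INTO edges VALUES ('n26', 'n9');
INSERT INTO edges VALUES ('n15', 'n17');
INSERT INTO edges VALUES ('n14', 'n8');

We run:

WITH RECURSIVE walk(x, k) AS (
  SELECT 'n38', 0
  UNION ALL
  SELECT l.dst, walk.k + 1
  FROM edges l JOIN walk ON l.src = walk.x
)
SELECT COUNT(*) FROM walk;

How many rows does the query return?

12

Base: (n38, k=0).
Iteration 1: edges from {n38} -> (n14, k=1), (n18, k=1), (n26, k=1).
Iteration 2: edges from {n14,n18,n26} -> (n18, k=2), (n39, k=2), (n8, k=2), (n9, k=2).
Iteration 3: edges from {n18,n39,n8,n9} -> (n18, k=3), (n39, k=3) x2. [UNION ALL keeps all 3 new rows, including repeats]
Iteration 4: edges from {n18,n39} -> (n39, k=4).
Iteration 5: no outgoing edges from {n39}; recursion stops.
Total rows emitted: 12.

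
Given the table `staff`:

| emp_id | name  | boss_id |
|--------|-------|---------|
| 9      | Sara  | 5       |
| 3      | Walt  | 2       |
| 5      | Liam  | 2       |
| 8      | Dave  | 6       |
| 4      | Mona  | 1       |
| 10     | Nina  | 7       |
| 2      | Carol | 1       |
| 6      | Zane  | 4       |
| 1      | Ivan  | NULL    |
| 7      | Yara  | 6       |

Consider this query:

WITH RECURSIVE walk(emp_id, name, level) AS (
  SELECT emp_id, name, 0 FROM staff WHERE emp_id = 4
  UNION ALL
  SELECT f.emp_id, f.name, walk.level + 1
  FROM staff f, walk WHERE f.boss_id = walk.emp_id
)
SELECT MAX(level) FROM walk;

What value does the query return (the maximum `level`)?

Base: emp_id=4 (Mona) at level 0.
Iteration 1: rows with boss_id in {4} -> Zane (id 6, level 1).
Iteration 2: rows with boss_id in {6} -> Yara (id 7, level 2), Dave (id 8, level 2).
Iteration 3: rows with boss_id in {7,8} -> Nina (id 10, level 3).
Iteration 4: no rows with boss_id in {10}; recursion stops.
level values: 0, 1, 2, 2, 3; the maximum is 3.

3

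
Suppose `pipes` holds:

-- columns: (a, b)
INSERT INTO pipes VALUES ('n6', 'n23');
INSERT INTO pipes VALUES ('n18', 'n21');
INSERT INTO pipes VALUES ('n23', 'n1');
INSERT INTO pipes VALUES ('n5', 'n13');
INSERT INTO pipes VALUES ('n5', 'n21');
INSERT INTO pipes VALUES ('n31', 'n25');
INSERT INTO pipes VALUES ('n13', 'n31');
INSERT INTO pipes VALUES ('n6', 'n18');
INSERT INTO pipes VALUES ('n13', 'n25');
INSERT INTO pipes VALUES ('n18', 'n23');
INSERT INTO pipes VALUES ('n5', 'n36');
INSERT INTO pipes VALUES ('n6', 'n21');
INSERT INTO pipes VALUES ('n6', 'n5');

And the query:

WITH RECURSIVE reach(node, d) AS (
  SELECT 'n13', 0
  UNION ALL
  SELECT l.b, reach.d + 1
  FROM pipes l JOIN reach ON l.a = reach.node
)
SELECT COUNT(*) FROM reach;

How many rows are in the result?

Base: (n13, d=0).
Iteration 1: edges from {n13} -> (n25, d=1), (n31, d=1).
Iteration 2: edges from {n25,n31} -> (n25, d=2).
Iteration 3: no outgoing edges from {n25}; recursion stops.
Total rows emitted: 4.

4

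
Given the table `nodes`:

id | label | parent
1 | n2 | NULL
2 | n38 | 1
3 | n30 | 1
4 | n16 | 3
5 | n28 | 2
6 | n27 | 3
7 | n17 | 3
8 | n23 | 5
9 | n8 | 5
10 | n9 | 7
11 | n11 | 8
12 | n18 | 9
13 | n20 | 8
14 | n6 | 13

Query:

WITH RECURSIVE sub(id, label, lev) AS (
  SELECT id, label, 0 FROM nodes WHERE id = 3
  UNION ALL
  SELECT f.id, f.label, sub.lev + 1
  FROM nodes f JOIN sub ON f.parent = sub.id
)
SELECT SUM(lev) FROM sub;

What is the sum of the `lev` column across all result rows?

Base: id=3 (n30) at lev 0.
Iteration 1: rows with parent in {3} -> n16 (id 4, lev 1), n27 (id 6, lev 1), n17 (id 7, lev 1).
Iteration 2: rows with parent in {4,6,7} -> n9 (id 10, lev 2).
Iteration 3: no rows with parent in {10}; recursion stops.
SUM(lev) = 0 + 1 + 1 + 1 + 2 = 5.

5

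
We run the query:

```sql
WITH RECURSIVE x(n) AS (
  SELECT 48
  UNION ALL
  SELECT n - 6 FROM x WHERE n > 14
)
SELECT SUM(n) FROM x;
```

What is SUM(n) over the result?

Base: n=48.
Iteration 1: 48 > 14 holds -> n = 48 - 6 = 42.
Iteration 2: 42 > 14 holds -> n = 42 - 6 = 36.
Iteration 3: 36 > 14 holds -> n = 36 - 6 = 30.
Iteration 4: 30 > 14 holds -> n = 30 - 6 = 24.
Iteration 5: 24 > 14 holds -> n = 24 - 6 = 18.
Iteration 6: 18 > 14 holds -> n = 18 - 6 = 12.
Iteration 7: 12 > 14 fails; recursion stops.
SUM(n) = 48 + 42 + 36 + 30 + 24 + 18 + 12 = 210.

210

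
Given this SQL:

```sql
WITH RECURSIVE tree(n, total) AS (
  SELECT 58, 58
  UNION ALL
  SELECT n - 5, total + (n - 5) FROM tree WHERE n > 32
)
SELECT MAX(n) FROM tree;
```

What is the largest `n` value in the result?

Base: n=58, total=58.
Iteration 1: 58 > 32 holds -> n = 58 - 5 = 53, total = 58 + 53 = 111.
Iteration 2: 53 > 32 holds -> n = 53 - 5 = 48, total = 111 + 48 = 159.
Iteration 3: 48 > 32 holds -> n = 48 - 5 = 43, total = 159 + 43 = 202.
Iteration 4: 43 > 32 holds -> n = 43 - 5 = 38, total = 202 + 38 = 240.
Iteration 5: 38 > 32 holds -> n = 38 - 5 = 33, total = 240 + 33 = 273.
Iteration 6: 33 > 32 holds -> n = 33 - 5 = 28, total = 273 + 28 = 301.
Iteration 7: 28 > 32 fails; recursion stops.
n values: 58, 53, 48, 43, 38, 33, 28; the maximum is 58.

58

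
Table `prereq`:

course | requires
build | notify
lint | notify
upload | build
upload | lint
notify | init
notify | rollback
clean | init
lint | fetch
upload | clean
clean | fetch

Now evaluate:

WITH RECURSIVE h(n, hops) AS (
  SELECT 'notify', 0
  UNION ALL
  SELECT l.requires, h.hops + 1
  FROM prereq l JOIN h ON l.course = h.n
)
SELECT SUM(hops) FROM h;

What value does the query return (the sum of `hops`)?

2

Base: (notify, hops=0).
Iteration 1: edges from {notify} -> (init, hops=1), (rollback, hops=1).
Iteration 2: no outgoing edges from {init,rollback}; recursion stops.
SUM(hops) = 0 + 1 + 1 = 2.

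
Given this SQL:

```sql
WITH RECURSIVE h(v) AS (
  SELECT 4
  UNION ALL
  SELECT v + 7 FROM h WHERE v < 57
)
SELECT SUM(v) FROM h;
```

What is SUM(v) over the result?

288

Base: v=4.
Iteration 1: 4 < 57 holds -> v = 4 + 7 = 11.
Iteration 2: 11 < 57 holds -> v = 11 + 7 = 18.
Iteration 3: 18 < 57 holds -> v = 18 + 7 = 25.
Iteration 4: 25 < 57 holds -> v = 25 + 7 = 32.
Iteration 5: 32 < 57 holds -> v = 32 + 7 = 39.
Iteration 6: 39 < 57 holds -> v = 39 + 7 = 46.
Iteration 7: 46 < 57 holds -> v = 46 + 7 = 53.
Iteration 8: 53 < 57 holds -> v = 53 + 7 = 60.
Iteration 9: 60 < 57 fails; recursion stops.
SUM(v) = 4 + 11 + 18 + 25 + 32 + 39 + 46 + 53 + 60 = 288.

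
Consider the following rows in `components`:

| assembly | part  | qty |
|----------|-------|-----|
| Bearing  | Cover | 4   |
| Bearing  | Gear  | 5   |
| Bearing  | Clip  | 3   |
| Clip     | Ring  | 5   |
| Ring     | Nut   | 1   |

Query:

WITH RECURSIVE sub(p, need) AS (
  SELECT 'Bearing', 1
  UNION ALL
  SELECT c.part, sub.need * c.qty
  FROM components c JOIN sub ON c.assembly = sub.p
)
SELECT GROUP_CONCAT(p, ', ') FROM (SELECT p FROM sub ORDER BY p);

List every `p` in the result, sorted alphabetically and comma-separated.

Base: (Bearing, need=1).
Iteration 1: components of {Bearing} -> Clip = 1*3 = 3, Cover = 1*4 = 4, Gear = 1*5 = 5.
Iteration 2: components of {Clip,Cover,Gear} -> Ring = 3*5 = 15.
Iteration 3: components of {Ring} -> Nut = 15*1 = 15.
Iteration 4: no further components; recursion stops.

Bearing, Clip, Cover, Gear, Nut, Ring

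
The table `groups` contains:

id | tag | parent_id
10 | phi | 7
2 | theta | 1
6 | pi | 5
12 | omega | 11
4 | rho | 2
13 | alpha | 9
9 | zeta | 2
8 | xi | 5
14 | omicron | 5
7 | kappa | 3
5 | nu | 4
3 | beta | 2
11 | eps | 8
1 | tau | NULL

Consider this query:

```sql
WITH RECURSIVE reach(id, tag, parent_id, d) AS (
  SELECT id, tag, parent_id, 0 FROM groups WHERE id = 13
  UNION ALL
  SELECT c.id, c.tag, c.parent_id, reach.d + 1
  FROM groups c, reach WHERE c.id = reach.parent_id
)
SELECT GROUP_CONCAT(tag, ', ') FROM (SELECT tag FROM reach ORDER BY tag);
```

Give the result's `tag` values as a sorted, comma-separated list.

Base: id=13 (alpha), parent_id=9, d 0.
Iteration 1: join on id=9 -> zeta (id 9, parent_id=2, d 1).
Iteration 2: join on id=2 -> theta (id 2, parent_id=1, d 2).
Iteration 3: join on id=1 -> tau (id 1, parent_id=NULL, d 3).
Iteration 4: parent_id is NULL; no match; recursion stops.

alpha, tau, theta, zeta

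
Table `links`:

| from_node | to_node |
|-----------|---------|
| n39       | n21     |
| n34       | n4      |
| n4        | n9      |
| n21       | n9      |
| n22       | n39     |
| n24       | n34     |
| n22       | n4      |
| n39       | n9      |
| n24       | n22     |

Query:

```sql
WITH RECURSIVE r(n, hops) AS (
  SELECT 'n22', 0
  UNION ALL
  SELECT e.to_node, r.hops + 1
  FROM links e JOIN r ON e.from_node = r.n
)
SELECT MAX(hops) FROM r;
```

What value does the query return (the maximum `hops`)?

3

Base: (n22, hops=0).
Iteration 1: edges from {n22} -> (n39, hops=1), (n4, hops=1).
Iteration 2: edges from {n39,n4} -> (n21, hops=2), (n9, hops=2) x2. [UNION ALL keeps all 3 new rows, including repeats]
Iteration 3: edges from {n21,n9} -> (n9, hops=3).
Iteration 4: no outgoing edges from {n9}; recursion stops.
hops values: 0, 1, 1, 2, 2, 2, 3; the maximum is 3.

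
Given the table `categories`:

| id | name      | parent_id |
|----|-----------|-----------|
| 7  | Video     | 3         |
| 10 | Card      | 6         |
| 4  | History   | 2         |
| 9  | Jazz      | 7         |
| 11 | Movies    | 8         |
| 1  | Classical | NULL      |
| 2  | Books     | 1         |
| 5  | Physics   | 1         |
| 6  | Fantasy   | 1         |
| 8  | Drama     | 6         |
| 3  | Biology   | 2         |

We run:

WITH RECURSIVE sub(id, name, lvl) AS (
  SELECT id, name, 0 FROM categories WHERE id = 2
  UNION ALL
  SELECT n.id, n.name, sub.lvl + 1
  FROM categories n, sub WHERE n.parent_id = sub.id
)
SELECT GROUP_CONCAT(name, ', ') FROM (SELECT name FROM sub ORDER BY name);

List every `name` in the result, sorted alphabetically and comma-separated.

Biology, Books, History, Jazz, Video

Base: id=2 (Books) at lvl 0.
Iteration 1: rows with parent_id in {2} -> Biology (id 3, lvl 1), History (id 4, lvl 1).
Iteration 2: rows with parent_id in {3,4} -> Video (id 7, lvl 2).
Iteration 3: rows with parent_id in {7} -> Jazz (id 9, lvl 3).
Iteration 4: no rows with parent_id in {9}; recursion stops.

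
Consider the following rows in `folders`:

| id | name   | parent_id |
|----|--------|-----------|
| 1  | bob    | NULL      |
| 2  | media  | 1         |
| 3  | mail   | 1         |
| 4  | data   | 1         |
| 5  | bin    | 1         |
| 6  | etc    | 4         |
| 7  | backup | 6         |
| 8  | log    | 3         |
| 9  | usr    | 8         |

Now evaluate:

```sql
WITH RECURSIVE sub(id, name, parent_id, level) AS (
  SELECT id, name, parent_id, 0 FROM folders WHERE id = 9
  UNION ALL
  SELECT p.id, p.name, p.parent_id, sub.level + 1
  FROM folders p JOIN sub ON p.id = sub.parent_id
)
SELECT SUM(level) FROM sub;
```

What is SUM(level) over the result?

Base: id=9 (usr), parent_id=8, level 0.
Iteration 1: join on id=8 -> log (id 8, parent_id=3, level 1).
Iteration 2: join on id=3 -> mail (id 3, parent_id=1, level 2).
Iteration 3: join on id=1 -> bob (id 1, parent_id=NULL, level 3).
Iteration 4: parent_id is NULL; no match; recursion stops.
SUM(level) = 0 + 1 + 2 + 3 = 6.

6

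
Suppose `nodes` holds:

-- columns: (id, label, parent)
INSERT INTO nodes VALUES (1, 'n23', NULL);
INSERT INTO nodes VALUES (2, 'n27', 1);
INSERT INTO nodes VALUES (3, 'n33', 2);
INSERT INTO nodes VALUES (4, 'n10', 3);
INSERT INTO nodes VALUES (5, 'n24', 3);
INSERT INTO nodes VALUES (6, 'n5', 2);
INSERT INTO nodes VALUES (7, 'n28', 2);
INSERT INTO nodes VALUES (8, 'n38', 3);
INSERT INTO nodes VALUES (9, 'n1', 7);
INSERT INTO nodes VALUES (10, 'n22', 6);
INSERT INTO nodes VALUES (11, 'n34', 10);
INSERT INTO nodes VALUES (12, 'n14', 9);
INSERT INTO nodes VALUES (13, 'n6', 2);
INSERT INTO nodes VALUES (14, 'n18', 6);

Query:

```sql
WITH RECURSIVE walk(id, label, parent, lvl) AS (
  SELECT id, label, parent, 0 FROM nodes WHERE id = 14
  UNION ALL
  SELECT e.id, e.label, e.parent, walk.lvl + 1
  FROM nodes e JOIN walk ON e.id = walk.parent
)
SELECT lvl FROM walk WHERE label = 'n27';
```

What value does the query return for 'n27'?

2

Base: id=14 (n18), parent=6, lvl 0.
Iteration 1: join on id=6 -> n5 (id 6, parent=2, lvl 1).
Iteration 2: join on id=2 -> n27 (id 2, parent=1, lvl 2).
Iteration 3: join on id=1 -> n23 (id 1, parent=NULL, lvl 3).
Iteration 4: parent is NULL; no match; recursion stops.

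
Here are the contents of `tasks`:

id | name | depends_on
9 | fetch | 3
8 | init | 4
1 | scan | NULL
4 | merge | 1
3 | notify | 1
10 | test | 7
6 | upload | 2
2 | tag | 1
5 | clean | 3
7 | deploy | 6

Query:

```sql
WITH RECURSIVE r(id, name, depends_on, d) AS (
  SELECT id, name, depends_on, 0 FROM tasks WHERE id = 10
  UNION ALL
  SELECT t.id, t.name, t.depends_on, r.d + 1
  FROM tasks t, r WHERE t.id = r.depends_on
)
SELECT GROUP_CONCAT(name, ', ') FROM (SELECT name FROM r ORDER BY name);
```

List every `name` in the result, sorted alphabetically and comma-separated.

deploy, scan, tag, test, upload

Base: id=10 (test), depends_on=7, d 0.
Iteration 1: join on id=7 -> deploy (id 7, depends_on=6, d 1).
Iteration 2: join on id=6 -> upload (id 6, depends_on=2, d 2).
Iteration 3: join on id=2 -> tag (id 2, depends_on=1, d 3).
Iteration 4: join on id=1 -> scan (id 1, depends_on=NULL, d 4).
Iteration 5: depends_on is NULL; no match; recursion stops.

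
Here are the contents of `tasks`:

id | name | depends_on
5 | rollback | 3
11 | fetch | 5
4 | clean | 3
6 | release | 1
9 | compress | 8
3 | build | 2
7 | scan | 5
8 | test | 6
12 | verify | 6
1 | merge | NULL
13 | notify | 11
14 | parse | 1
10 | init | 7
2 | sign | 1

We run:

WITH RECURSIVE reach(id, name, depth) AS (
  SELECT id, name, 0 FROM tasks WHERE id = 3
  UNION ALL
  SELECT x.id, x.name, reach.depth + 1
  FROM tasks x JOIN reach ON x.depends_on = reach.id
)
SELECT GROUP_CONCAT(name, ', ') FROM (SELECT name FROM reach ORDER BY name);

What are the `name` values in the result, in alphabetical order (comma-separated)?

build, clean, fetch, init, notify, rollback, scan

Base: id=3 (build) at depth 0.
Iteration 1: rows with depends_on in {3} -> clean (id 4, depth 1), rollback (id 5, depth 1).
Iteration 2: rows with depends_on in {4,5} -> scan (id 7, depth 2), fetch (id 11, depth 2).
Iteration 3: rows with depends_on in {7,11} -> init (id 10, depth 3), notify (id 13, depth 3).
Iteration 4: no rows with depends_on in {10,13}; recursion stops.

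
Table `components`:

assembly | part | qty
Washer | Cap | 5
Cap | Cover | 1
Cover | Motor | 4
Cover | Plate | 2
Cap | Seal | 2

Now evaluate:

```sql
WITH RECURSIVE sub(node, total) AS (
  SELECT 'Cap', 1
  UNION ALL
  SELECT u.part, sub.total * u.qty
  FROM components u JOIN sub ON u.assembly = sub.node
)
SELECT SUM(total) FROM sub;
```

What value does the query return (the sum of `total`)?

10

Base: (Cap, total=1).
Iteration 1: components of {Cap} -> Cover = 1*1 = 1, Seal = 1*2 = 2.
Iteration 2: components of {Cover,Seal} -> Motor = 1*4 = 4, Plate = 1*2 = 2.
Iteration 3: no further components; recursion stops.
SUM(total) = 1 + 1 + 2 + 4 + 2 = 10.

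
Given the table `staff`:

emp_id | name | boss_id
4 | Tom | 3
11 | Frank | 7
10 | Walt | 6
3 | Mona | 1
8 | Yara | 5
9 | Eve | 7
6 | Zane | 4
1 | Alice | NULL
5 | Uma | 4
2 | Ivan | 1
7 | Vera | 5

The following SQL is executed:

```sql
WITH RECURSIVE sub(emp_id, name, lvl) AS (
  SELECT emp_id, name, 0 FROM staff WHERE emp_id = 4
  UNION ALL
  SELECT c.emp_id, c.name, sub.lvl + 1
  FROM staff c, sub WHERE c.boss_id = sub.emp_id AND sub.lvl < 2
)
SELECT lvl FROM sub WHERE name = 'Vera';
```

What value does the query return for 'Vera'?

Base: emp_id=4 (Tom) at lvl 0.
Iteration 1: rows with boss_id in {4} -> Uma (id 5, lvl 1), Zane (id 6, lvl 1).
Iteration 2: rows with boss_id in {5,6} -> Vera (id 7, lvl 2), Yara (id 8, lvl 2), Walt (id 10, lvl 2).
Iteration 3: lvl < 2 fails for all current rows; recursion stops.

2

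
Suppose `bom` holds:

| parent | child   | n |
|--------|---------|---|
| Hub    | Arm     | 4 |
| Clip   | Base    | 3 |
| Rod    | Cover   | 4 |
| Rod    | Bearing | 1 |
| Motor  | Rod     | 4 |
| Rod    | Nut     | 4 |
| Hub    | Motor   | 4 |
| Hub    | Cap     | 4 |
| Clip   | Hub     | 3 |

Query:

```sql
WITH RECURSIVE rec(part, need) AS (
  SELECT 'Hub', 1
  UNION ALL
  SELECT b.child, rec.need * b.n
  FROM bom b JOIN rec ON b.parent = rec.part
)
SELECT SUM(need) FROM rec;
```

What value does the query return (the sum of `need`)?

173

Base: (Hub, need=1).
Iteration 1: components of {Hub} -> Arm = 1*4 = 4, Cap = 1*4 = 4, Motor = 1*4 = 4.
Iteration 2: components of {Arm,Cap,Motor} -> Rod = 4*4 = 16.
Iteration 3: components of {Rod} -> Bearing = 16*1 = 16, Cover = 16*4 = 64, Nut = 16*4 = 64.
Iteration 4: no further components; recursion stops.
SUM(need) = 1 + 4 + 4 + 4 + 16 + 64 + 16 + 64 = 173.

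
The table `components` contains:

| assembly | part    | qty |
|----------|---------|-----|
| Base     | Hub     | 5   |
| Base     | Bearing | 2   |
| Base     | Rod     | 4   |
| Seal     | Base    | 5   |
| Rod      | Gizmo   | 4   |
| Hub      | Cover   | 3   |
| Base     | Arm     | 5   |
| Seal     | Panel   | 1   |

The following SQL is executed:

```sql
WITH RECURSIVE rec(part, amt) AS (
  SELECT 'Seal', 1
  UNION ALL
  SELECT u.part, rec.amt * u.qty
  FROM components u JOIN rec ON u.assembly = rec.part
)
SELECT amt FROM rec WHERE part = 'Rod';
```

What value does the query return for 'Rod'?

20

Base: (Seal, amt=1).
Iteration 1: components of {Seal} -> Base = 1*5 = 5, Panel = 1*1 = 1.
Iteration 2: components of {Base,Panel} -> Arm = 5*5 = 25, Bearing = 5*2 = 10, Hub = 5*5 = 25, Rod = 5*4 = 20.
Iteration 3: components of {Arm,Bearing,Hub,Rod} -> Cover = 25*3 = 75, Gizmo = 20*4 = 80.
Iteration 4: no further components; recursion stops.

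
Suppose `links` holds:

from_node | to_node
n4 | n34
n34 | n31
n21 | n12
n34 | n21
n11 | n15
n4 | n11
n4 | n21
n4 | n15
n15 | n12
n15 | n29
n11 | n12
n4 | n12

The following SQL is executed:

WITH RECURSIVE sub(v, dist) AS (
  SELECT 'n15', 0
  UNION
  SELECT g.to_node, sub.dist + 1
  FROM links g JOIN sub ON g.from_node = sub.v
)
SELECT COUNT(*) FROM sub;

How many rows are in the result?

3

Base: (n15, dist=0).
Iteration 1: edges from {n15} -> (n12, dist=1), (n29, dist=1).
Iteration 2: no outgoing edges from {n12,n29}; recursion stops.
Total rows emitted: 3.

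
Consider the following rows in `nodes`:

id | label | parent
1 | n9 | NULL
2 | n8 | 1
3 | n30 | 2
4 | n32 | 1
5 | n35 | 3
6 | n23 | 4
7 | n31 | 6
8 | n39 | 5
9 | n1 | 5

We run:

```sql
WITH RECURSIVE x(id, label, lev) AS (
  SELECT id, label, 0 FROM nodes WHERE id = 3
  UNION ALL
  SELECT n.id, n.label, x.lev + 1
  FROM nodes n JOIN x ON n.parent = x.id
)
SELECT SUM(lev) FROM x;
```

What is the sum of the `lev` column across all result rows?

5

Base: id=3 (n30) at lev 0.
Iteration 1: rows with parent in {3} -> n35 (id 5, lev 1).
Iteration 2: rows with parent in {5} -> n39 (id 8, lev 2), n1 (id 9, lev 2).
Iteration 3: no rows with parent in {8,9}; recursion stops.
SUM(lev) = 0 + 1 + 2 + 2 = 5.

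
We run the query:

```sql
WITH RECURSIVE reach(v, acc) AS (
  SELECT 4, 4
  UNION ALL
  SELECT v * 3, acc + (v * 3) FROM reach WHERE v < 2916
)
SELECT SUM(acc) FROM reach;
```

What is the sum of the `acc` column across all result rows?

Base: v=4, acc=4.
Iteration 1: 4 < 2916 holds -> v = 4 * 3 = 12, acc = 4 + 12 = 16.
Iteration 2: 12 < 2916 holds -> v = 12 * 3 = 36, acc = 16 + 36 = 52.
Iteration 3: 36 < 2916 holds -> v = 36 * 3 = 108, acc = 52 + 108 = 160.
Iteration 4: 108 < 2916 holds -> v = 108 * 3 = 324, acc = 160 + 324 = 484.
Iteration 5: 324 < 2916 holds -> v = 324 * 3 = 972, acc = 484 + 972 = 1456.
Iteration 6: 972 < 2916 holds -> v = 972 * 3 = 2916, acc = 1456 + 2916 = 4372.
Iteration 7: 2916 < 2916 fails; recursion stops.
SUM(acc) = 4 + 16 + 52 + 160 + 484 + 1456 + 4372 = 6544.

6544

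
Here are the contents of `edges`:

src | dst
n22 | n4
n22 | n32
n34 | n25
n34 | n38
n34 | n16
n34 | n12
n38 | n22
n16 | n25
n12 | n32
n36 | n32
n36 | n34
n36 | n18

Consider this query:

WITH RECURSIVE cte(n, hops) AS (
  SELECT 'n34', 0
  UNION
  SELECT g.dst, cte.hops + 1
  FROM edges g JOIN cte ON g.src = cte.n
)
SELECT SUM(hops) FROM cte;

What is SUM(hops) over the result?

16

Base: (n34, hops=0).
Iteration 1: edges from {n34} -> (n12, hops=1), (n16, hops=1), (n25, hops=1), (n38, hops=1).
Iteration 2: edges from {n12,n16,n25,n38} -> (n22, hops=2), (n25, hops=2), (n32, hops=2).
Iteration 3: edges from {n22,n25,n32} -> (n32, hops=3), (n4, hops=3).
Iteration 4: no outgoing edges from {n32,n4}; recursion stops.
SUM(hops) = 0 + 1 + 1 + 1 + 1 + 2 + 2 + 2 + 3 + 3 = 16.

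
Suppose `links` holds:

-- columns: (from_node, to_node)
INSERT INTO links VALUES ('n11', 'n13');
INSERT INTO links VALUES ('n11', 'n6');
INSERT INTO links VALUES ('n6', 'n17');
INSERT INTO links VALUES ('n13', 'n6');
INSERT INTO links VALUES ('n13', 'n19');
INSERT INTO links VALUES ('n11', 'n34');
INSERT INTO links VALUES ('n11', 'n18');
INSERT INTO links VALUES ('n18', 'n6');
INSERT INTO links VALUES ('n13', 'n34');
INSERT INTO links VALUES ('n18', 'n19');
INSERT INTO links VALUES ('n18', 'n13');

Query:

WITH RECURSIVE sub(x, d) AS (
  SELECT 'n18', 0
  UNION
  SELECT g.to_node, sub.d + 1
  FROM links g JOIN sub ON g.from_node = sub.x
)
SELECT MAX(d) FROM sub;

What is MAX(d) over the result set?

3

Base: (n18, d=0).
Iteration 1: edges from {n18} -> (n13, d=1), (n19, d=1), (n6, d=1).
Iteration 2: edges from {n13,n19,n6} -> (n17, d=2), (n19, d=2), (n34, d=2), (n6, d=2).
Iteration 3: edges from {n17,n19,n34,n6} -> (n17, d=3).
Iteration 4: no outgoing edges from {n17}; recursion stops.
d values: 0, 1, 1, 1, 2, 2, 2, 2, 3; the maximum is 3.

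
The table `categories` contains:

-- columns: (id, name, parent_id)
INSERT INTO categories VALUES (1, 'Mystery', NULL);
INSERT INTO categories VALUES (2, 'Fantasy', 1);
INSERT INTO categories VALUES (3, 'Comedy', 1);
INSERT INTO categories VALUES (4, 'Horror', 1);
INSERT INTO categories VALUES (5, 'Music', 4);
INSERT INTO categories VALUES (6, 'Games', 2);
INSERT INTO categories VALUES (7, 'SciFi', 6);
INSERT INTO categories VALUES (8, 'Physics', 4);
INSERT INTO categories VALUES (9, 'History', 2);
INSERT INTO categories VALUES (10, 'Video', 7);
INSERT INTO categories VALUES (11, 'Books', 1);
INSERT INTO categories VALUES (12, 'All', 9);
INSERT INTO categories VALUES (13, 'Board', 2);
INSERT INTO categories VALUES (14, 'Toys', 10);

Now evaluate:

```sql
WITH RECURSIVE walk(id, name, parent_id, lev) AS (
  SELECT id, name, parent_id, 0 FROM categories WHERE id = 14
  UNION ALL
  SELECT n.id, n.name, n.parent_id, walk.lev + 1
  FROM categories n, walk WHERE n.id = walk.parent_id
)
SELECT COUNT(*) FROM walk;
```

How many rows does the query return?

6

Base: id=14 (Toys), parent_id=10, lev 0.
Iteration 1: join on id=10 -> Video (id 10, parent_id=7, lev 1).
Iteration 2: join on id=7 -> SciFi (id 7, parent_id=6, lev 2).
Iteration 3: join on id=6 -> Games (id 6, parent_id=2, lev 3).
Iteration 4: join on id=2 -> Fantasy (id 2, parent_id=1, lev 4).
Iteration 5: join on id=1 -> Mystery (id 1, parent_id=NULL, lev 5).
Iteration 6: parent_id is NULL; no match; recursion stops.
Total rows emitted: 6.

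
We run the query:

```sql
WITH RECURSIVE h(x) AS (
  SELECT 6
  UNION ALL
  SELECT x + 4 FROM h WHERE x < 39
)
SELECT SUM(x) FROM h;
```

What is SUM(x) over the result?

240

Base: x=6.
Iteration 1: 6 < 39 holds -> x = 6 + 4 = 10.
Iteration 2: 10 < 39 holds -> x = 10 + 4 = 14.
Iteration 3: 14 < 39 holds -> x = 14 + 4 = 18.
Iteration 4: 18 < 39 holds -> x = 18 + 4 = 22.
Iteration 5: 22 < 39 holds -> x = 22 + 4 = 26.
Iteration 6: 26 < 39 holds -> x = 26 + 4 = 30.
Iteration 7: 30 < 39 holds -> x = 30 + 4 = 34.
Iteration 8: 34 < 39 holds -> x = 34 + 4 = 38.
Iteration 9: 38 < 39 holds -> x = 38 + 4 = 42.
Iteration 10: 42 < 39 fails; recursion stops.
SUM(x) = 6 + 10 + 14 + 18 + 22 + 26 + 30 + 34 + 38 + 42 = 240.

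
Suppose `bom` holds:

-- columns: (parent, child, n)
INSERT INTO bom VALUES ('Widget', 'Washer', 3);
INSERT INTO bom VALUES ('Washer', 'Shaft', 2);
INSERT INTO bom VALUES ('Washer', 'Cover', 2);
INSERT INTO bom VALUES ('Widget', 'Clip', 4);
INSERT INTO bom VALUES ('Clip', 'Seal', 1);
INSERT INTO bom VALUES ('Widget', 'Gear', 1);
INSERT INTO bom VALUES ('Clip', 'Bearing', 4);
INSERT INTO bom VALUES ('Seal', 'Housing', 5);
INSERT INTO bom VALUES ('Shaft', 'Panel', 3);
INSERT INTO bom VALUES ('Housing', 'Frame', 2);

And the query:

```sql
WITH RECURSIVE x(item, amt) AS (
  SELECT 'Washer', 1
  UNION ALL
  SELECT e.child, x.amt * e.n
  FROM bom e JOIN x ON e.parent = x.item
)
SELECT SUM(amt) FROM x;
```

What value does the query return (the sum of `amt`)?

11

Base: (Washer, amt=1).
Iteration 1: components of {Washer} -> Cover = 1*2 = 2, Shaft = 1*2 = 2.
Iteration 2: components of {Cover,Shaft} -> Panel = 2*3 = 6.
Iteration 3: no further components; recursion stops.
SUM(amt) = 1 + 2 + 2 + 6 = 11.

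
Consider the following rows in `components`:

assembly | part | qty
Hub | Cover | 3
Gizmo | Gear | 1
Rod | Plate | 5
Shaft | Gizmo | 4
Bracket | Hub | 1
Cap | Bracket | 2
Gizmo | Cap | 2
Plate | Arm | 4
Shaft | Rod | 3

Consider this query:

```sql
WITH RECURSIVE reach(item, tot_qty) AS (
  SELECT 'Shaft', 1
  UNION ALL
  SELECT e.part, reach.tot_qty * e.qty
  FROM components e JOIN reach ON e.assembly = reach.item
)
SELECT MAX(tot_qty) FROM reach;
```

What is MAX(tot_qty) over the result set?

Base: (Shaft, tot_qty=1).
Iteration 1: components of {Shaft} -> Gizmo = 1*4 = 4, Rod = 1*3 = 3.
Iteration 2: components of {Gizmo,Rod} -> Cap = 4*2 = 8, Gear = 4*1 = 4, Plate = 3*5 = 15.
Iteration 3: components of {Cap,Gear,Plate} -> Arm = 15*4 = 60, Bracket = 8*2 = 16.
Iteration 4: components of {Arm,Bracket} -> Hub = 16*1 = 16.
Iteration 5: components of {Hub} -> Cover = 16*3 = 48.
Iteration 6: no further components; recursion stops.
tot_qty values: 1, 3, 4, 15, 4, 8, 60, 16, 16, 48; the maximum is 60.

60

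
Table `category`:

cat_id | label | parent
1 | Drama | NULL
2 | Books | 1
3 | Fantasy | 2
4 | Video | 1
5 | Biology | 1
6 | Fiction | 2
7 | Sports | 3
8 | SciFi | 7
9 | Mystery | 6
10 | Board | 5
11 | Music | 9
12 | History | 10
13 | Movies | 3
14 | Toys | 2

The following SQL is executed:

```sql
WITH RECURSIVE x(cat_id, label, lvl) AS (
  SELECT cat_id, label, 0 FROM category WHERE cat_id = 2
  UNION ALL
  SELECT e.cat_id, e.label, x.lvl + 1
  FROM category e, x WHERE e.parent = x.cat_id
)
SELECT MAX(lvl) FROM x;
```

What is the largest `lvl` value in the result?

3

Base: cat_id=2 (Books) at lvl 0.
Iteration 1: rows with parent in {2} -> Fantasy (id 3, lvl 1), Fiction (id 6, lvl 1), Toys (id 14, lvl 1).
Iteration 2: rows with parent in {3,6,14} -> Sports (id 7, lvl 2), Mystery (id 9, lvl 2), Movies (id 13, lvl 2).
Iteration 3: rows with parent in {7,9,13} -> SciFi (id 8, lvl 3), Music (id 11, lvl 3).
Iteration 4: no rows with parent in {8,11}; recursion stops.
lvl values: 0, 1, 1, 1, 2, 2, 2, 3, 3; the maximum is 3.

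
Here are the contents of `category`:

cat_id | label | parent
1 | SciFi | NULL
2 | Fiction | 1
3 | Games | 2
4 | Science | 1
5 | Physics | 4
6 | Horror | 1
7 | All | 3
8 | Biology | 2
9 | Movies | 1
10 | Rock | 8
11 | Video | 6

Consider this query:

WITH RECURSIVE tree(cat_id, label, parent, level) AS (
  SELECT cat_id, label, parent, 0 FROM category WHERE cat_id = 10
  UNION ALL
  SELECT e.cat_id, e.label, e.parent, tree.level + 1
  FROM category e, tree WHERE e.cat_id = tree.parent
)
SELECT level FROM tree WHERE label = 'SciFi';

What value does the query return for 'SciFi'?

Base: cat_id=10 (Rock), parent=8, level 0.
Iteration 1: join on cat_id=8 -> Biology (id 8, parent=2, level 1).
Iteration 2: join on cat_id=2 -> Fiction (id 2, parent=1, level 2).
Iteration 3: join on cat_id=1 -> SciFi (id 1, parent=NULL, level 3).
Iteration 4: parent is NULL; no match; recursion stops.

3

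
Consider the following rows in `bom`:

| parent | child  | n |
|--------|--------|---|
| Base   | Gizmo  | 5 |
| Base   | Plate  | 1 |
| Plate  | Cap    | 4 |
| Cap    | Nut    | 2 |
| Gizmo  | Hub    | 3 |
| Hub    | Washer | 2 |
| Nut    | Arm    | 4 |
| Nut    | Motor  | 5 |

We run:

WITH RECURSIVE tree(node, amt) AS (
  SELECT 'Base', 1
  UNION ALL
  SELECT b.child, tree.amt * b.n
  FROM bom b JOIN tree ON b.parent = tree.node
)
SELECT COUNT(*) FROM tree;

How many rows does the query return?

9

Base: (Base, amt=1).
Iteration 1: components of {Base} -> Gizmo = 1*5 = 5, Plate = 1*1 = 1.
Iteration 2: components of {Gizmo,Plate} -> Cap = 1*4 = 4, Hub = 5*3 = 15.
Iteration 3: components of {Cap,Hub} -> Nut = 4*2 = 8, Washer = 15*2 = 30.
Iteration 4: components of {Nut,Washer} -> Arm = 8*4 = 32, Motor = 8*5 = 40.
Iteration 5: no further components; recursion stops.
Total rows emitted: 9.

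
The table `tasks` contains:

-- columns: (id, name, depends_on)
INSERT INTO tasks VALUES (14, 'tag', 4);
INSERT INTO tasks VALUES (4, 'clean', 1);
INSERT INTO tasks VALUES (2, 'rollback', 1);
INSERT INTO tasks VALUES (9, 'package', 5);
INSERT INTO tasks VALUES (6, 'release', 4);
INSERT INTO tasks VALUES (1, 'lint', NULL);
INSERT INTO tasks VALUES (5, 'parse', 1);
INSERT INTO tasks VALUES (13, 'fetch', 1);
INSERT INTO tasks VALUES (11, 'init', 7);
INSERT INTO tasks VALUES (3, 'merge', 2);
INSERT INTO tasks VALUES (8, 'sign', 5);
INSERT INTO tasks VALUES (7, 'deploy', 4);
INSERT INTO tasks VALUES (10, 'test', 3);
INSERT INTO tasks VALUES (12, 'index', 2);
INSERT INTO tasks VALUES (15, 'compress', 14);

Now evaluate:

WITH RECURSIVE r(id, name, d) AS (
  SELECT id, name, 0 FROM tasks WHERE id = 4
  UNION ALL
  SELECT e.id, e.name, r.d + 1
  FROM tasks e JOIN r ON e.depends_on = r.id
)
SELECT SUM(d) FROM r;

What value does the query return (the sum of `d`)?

7

Base: id=4 (clean) at d 0.
Iteration 1: rows with depends_on in {4} -> release (id 6, d 1), deploy (id 7, d 1), tag (id 14, d 1).
Iteration 2: rows with depends_on in {6,7,14} -> init (id 11, d 2), compress (id 15, d 2).
Iteration 3: no rows with depends_on in {11,15}; recursion stops.
SUM(d) = 0 + 1 + 1 + 1 + 2 + 2 = 7.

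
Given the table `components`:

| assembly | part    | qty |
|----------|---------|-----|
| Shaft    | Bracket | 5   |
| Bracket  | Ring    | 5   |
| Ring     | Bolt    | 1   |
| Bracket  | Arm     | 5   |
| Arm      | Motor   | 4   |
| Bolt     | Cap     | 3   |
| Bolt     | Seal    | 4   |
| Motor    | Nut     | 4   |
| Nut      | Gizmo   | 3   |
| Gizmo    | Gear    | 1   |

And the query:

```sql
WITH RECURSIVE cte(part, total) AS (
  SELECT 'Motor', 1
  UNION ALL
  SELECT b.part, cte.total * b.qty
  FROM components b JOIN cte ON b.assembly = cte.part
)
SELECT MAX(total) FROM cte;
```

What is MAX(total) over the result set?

Base: (Motor, total=1).
Iteration 1: components of {Motor} -> Nut = 1*4 = 4.
Iteration 2: components of {Nut} -> Gizmo = 4*3 = 12.
Iteration 3: components of {Gizmo} -> Gear = 12*1 = 12.
Iteration 4: no further components; recursion stops.
total values: 1, 4, 12, 12; the maximum is 12.

12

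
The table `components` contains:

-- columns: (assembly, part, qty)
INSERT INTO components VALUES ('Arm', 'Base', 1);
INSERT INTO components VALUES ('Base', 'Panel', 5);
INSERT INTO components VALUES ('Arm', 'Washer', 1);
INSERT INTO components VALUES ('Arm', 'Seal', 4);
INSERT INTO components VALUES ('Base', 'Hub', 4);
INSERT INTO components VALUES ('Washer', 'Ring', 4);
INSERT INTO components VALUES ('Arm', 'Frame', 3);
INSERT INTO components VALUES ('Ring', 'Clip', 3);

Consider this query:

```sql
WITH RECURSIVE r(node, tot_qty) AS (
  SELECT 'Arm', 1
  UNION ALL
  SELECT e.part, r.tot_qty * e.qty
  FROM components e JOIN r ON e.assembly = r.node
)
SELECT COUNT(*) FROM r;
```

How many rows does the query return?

9

Base: (Arm, tot_qty=1).
Iteration 1: components of {Arm} -> Base = 1*1 = 1, Frame = 1*3 = 3, Seal = 1*4 = 4, Washer = 1*1 = 1.
Iteration 2: components of {Base,Frame,Seal,Washer} -> Hub = 1*4 = 4, Panel = 1*5 = 5, Ring = 1*4 = 4.
Iteration 3: components of {Hub,Panel,Ring} -> Clip = 4*3 = 12.
Iteration 4: no further components; recursion stops.
Total rows emitted: 9.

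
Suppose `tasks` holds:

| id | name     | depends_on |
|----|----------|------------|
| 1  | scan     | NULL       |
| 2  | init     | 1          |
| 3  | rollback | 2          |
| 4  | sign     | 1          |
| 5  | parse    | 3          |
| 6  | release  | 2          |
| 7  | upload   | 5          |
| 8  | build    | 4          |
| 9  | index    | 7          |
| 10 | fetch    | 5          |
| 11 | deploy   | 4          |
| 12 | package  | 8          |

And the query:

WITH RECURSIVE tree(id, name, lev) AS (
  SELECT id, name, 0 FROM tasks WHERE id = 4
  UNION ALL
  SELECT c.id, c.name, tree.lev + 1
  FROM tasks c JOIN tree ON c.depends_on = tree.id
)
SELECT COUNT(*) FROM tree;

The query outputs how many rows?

Base: id=4 (sign) at lev 0.
Iteration 1: rows with depends_on in {4} -> build (id 8, lev 1), deploy (id 11, lev 1).
Iteration 2: rows with depends_on in {8,11} -> package (id 12, lev 2).
Iteration 3: no rows with depends_on in {12}; recursion stops.
Total rows emitted: 4.

4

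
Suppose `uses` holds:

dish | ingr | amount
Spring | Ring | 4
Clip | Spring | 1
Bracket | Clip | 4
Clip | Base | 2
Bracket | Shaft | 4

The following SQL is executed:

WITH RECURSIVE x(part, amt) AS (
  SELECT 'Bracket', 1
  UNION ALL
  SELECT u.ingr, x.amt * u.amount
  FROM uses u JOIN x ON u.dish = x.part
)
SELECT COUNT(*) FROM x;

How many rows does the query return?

6

Base: (Bracket, amt=1).
Iteration 1: components of {Bracket} -> Clip = 1*4 = 4, Shaft = 1*4 = 4.
Iteration 2: components of {Clip,Shaft} -> Base = 4*2 = 8, Spring = 4*1 = 4.
Iteration 3: components of {Base,Spring} -> Ring = 4*4 = 16.
Iteration 4: no further components; recursion stops.
Total rows emitted: 6.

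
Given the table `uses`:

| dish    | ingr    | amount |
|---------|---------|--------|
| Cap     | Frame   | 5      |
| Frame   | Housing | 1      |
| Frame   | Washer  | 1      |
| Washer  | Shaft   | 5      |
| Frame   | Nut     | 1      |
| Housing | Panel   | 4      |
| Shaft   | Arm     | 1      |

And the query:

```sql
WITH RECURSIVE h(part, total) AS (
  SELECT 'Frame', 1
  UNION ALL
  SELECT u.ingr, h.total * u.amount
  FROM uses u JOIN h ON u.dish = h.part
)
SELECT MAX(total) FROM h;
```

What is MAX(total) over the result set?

5

Base: (Frame, total=1).
Iteration 1: components of {Frame} -> Housing = 1*1 = 1, Nut = 1*1 = 1, Washer = 1*1 = 1.
Iteration 2: components of {Housing,Nut,Washer} -> Panel = 1*4 = 4, Shaft = 1*5 = 5.
Iteration 3: components of {Panel,Shaft} -> Arm = 5*1 = 5.
Iteration 4: no further components; recursion stops.
total values: 1, 1, 1, 1, 4, 5, 5; the maximum is 5.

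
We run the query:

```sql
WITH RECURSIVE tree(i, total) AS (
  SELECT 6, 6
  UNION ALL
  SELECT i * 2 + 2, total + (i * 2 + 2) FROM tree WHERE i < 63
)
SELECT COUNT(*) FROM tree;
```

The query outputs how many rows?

5

Base: i=6, total=6.
Iteration 1: 6 < 63 holds -> i = 6 * 2 + 2 = 14, total = 6 + 14 = 20.
Iteration 2: 14 < 63 holds -> i = 14 * 2 + 2 = 30, total = 20 + 30 = 50.
Iteration 3: 30 < 63 holds -> i = 30 * 2 + 2 = 62, total = 50 + 62 = 112.
Iteration 4: 62 < 63 holds -> i = 62 * 2 + 2 = 126, total = 112 + 126 = 238.
Iteration 5: 126 < 63 fails; recursion stops.
Total rows emitted: 5.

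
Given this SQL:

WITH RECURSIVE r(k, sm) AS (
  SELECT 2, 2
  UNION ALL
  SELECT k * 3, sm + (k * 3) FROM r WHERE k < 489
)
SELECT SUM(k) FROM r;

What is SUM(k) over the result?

Base: k=2, sm=2.
Iteration 1: 2 < 489 holds -> k = 2 * 3 = 6, sm = 2 + 6 = 8.
Iteration 2: 6 < 489 holds -> k = 6 * 3 = 18, sm = 8 + 18 = 26.
Iteration 3: 18 < 489 holds -> k = 18 * 3 = 54, sm = 26 + 54 = 80.
Iteration 4: 54 < 489 holds -> k = 54 * 3 = 162, sm = 80 + 162 = 242.
Iteration 5: 162 < 489 holds -> k = 162 * 3 = 486, sm = 242 + 486 = 728.
Iteration 6: 486 < 489 holds -> k = 486 * 3 = 1458, sm = 728 + 1458 = 2186.
Iteration 7: 1458 < 489 fails; recursion stops.
SUM(k) = 2 + 6 + 18 + 54 + 162 + 486 + 1458 = 2186.

2186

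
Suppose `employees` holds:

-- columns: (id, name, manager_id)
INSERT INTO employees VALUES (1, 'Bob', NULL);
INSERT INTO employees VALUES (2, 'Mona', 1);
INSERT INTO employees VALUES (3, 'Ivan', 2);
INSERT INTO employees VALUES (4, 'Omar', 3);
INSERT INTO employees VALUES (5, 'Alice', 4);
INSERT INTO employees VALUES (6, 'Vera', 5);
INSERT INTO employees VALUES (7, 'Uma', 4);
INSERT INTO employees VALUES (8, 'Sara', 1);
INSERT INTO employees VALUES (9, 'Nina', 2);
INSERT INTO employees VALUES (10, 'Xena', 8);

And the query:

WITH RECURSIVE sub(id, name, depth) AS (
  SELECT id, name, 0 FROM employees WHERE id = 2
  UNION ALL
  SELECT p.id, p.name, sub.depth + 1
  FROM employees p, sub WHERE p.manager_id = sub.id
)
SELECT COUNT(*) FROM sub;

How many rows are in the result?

Base: id=2 (Mona) at depth 0.
Iteration 1: rows with manager_id in {2} -> Ivan (id 3, depth 1), Nina (id 9, depth 1).
Iteration 2: rows with manager_id in {3,9} -> Omar (id 4, depth 2).
Iteration 3: rows with manager_id in {4} -> Alice (id 5, depth 3), Uma (id 7, depth 3).
Iteration 4: rows with manager_id in {5,7} -> Vera (id 6, depth 4).
Iteration 5: no rows with manager_id in {6}; recursion stops.
Total rows emitted: 7.

7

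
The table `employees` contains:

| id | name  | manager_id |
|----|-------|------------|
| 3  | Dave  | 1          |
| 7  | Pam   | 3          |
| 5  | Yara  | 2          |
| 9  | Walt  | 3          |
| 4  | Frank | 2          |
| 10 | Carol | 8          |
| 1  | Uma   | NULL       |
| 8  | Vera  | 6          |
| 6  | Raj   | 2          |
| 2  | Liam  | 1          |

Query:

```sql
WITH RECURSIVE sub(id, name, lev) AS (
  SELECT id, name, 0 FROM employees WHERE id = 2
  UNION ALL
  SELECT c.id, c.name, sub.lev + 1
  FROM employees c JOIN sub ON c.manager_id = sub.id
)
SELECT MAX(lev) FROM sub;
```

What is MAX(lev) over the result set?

Base: id=2 (Liam) at lev 0.
Iteration 1: rows with manager_id in {2} -> Frank (id 4, lev 1), Yara (id 5, lev 1), Raj (id 6, lev 1).
Iteration 2: rows with manager_id in {4,5,6} -> Vera (id 8, lev 2).
Iteration 3: rows with manager_id in {8} -> Carol (id 10, lev 3).
Iteration 4: no rows with manager_id in {10}; recursion stops.
lev values: 0, 1, 1, 1, 2, 3; the maximum is 3.

3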